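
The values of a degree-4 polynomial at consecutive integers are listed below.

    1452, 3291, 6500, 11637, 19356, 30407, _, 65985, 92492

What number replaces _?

Using the first 6 terms:
1839, 3209, 5137, 7719, 11051
1370, 1928, 2582, 3332
558, 654, 750
96, 96
Constant fourth difference = 96.
Extend forward: 750 + 96 = 846;  3332 + 846 = 4178;  11051 + 4178 = 15229;  30407 + 15229 = 45636

45636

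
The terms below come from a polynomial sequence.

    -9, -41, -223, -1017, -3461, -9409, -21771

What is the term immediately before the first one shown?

-1

First differences: -32, -182, -794, -2444, -5948, -12362
Second differences: -150, -612, -1650, -3504, -6414
Third differences: -462, -1038, -1854, -2910
Fourth differences: -576, -816, -1056
Fifth differences: -240, -240
The fifth differences are constant at -240.
Work back: -576 + 240 = -336;  -462 + 336 = -126;  -150 + 126 = -24;  -32 + 24 = -8;  -9 + 8 = -1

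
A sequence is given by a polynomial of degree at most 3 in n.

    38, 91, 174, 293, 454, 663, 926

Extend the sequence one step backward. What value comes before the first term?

9

D1: 53, 83, 119, 161, 209, 263
D2: 30, 36, 42, 48, 54
D3: 6, 6, 6, 6
The third differences are constant at 6.
Work back: 30 − 6 = 24;  53 − 24 = 29;  38 − 29 = 9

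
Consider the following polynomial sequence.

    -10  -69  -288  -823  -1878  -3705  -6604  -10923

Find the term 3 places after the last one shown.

-36600

Δ: -59 , -219 , -535 , -1055 , -1827 , -2899 , -4319
Δ²: -160 , -316 , -520 , -772 , -1072 , -1420
Δ³: -156 , -204 , -252 , -300 , -348
Δ⁴: -48 , -48 , -48 , -48
The fourth differences are constant (-48).
-348 − 48 = -396;  -1420 − 396 = -1816;  -4319 − 1816 = -6135;  -10923 − 6135 = -17058
-396 − 48 = -444;  -1816 − 444 = -2260;  -6135 − 2260 = -8395;  -17058 − 8395 = -25453
-444 − 48 = -492;  -2260 − 492 = -2752;  -8395 − 2752 = -11147;  -25453 − 11147 = -36600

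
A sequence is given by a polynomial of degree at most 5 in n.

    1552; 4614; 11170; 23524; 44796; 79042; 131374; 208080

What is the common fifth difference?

Δ: 3062, 6556, 12354, 21272, 34246, 52332, 76706
Δ²: 3494, 5798, 8918, 12974, 18086, 24374
Δ³: 2304, 3120, 4056, 5112, 6288
Δ⁴: 816, 936, 1056, 1176
Δ⁵: 120, 120, 120

120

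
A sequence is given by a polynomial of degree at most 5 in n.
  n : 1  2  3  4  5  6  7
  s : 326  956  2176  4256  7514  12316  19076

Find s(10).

55964

630 , 1220 , 2080 , 3258 , 4802 , 6760
590 , 860 , 1178 , 1544 , 1958
270 , 318 , 366 , 414
48 , 48 , 48
Constant fourth difference = 48, so extend:
414 + 48 = 462;  1958 + 462 = 2420;  6760 + 2420 = 9180;  19076 + 9180 = 28256
462 + 48 = 510;  2420 + 510 = 2930;  9180 + 2930 = 12110;  28256 + 12110 = 40366
510 + 48 = 558;  2930 + 558 = 3488;  12110 + 3488 = 15598;  40366 + 15598 = 55964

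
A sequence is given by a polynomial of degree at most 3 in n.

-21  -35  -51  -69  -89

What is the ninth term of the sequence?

-14 , -16 , -18 , -20
-2 , -2 , -2
Constant second difference = -2, so extend:
-20 − 2 = -22;  -89 − 22 = -111
-22 − 2 = -24;  -111 − 24 = -135
-24 − 2 = -26;  -135 − 26 = -161
-26 − 2 = -28;  -161 − 28 = -189

-189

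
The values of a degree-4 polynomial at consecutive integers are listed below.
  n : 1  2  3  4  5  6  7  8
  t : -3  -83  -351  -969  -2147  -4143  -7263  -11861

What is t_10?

-27147

First differences: -80 , -268 , -618 , -1178 , -1996 , -3120 , -4598
Second differences: -188 , -350 , -560 , -818 , -1124 , -1478
Third differences: -162 , -210 , -258 , -306 , -354
Fourth differences: -48 , -48 , -48 , -48
Fourth differences constant at -48.
-354 − 48 = -402;  -1478 − 402 = -1880;  -4598 − 1880 = -6478;  -11861 − 6478 = -18339
-402 − 48 = -450;  -1880 − 450 = -2330;  -6478 − 2330 = -8808;  -18339 − 8808 = -27147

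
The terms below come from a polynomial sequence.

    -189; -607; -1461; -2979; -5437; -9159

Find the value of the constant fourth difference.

Δ: -418, -854, -1518, -2458, -3722
Δ²: -436, -664, -940, -1264
Δ³: -228, -276, -324
Δ⁴: -48, -48

-48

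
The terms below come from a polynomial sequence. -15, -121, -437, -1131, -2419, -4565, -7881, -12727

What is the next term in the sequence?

-19511

D1: -106  -316  -694  -1288  -2146  -3316  -4846
D2: -210  -378  -594  -858  -1170  -1530
D3: -168  -216  -264  -312  -360
D4: -48  -48  -48  -48
Fourth differences constant at -48.
-360 − 48 = -408;  -1530 − 408 = -1938;  -4846 − 1938 = -6784;  -12727 − 6784 = -19511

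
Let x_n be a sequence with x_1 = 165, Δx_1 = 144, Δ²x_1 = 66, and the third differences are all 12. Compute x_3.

Build the table forward from the leading diagonal:
D3: 12, 12, 12
D2: 66, 78, 90
D1: 144, 210, 288
x: 165, 309, 519

519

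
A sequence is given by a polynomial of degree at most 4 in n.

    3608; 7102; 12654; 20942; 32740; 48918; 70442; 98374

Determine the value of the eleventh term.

D1: 3494  5552  8288  11798  16178  21524  27932
D2: 2058  2736  3510  4380  5346  6408
D3: 678  774  870  966  1062
D4: 96  96  96  96
Fourth differences constant at 96.
1062 + 96 = 1158;  6408 + 1158 = 7566;  27932 + 7566 = 35498;  98374 + 35498 = 133872
1158 + 96 = 1254;  7566 + 1254 = 8820;  35498 + 8820 = 44318;  133872 + 44318 = 178190
1254 + 96 = 1350;  8820 + 1350 = 10170;  44318 + 10170 = 54488;  178190 + 54488 = 232678

232678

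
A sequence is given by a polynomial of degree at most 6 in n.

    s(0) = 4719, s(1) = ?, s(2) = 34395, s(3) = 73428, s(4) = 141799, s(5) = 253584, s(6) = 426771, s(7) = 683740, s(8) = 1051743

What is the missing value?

Using the last 7 terms:
D1: 39033, 68371, 111785, 173187, 256969, 368003
D2: 29338, 43414, 61402, 83782, 111034
D3: 14076, 17988, 22380, 27252
D4: 3912, 4392, 4872
D5: 480, 480
Constant fifth difference = 480.
Extend backward: 3912 − 480 = 3432;  14076 − 3432 = 10644;  29338 − 10644 = 18694;  39033 − 18694 = 20339;  34395 − 20339 = 14056

14056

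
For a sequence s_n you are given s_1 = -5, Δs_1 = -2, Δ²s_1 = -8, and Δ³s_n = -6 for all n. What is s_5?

Build the table forward from the leading diagonal:
D3: -6, -6, -6, -6, -6
D2: -8, -14, -20, -26, -32
D1: -2, -10, -24, -44, -70
s: -5, -7, -17, -41, -85

-85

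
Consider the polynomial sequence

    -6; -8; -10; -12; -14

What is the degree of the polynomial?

D1: -2, -2, -2, -2
The first differences are constant, so the polynomial has degree 1.

1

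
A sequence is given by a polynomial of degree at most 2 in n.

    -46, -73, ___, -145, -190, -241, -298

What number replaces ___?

-106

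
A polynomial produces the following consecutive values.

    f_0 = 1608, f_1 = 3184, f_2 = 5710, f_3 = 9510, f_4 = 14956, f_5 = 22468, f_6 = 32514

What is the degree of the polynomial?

4

1576, 2526, 3800, 5446, 7512, 10046
950, 1274, 1646, 2066, 2534
324, 372, 420, 468
48, 48, 48
The fourth differences are constant, so the polynomial has degree 4.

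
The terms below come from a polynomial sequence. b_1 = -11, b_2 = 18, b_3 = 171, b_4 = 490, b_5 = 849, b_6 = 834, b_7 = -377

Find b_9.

-12435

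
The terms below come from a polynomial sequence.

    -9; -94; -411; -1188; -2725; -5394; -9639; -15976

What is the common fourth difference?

First differences: -85, -317, -777, -1537, -2669, -4245, -6337
Second differences: -232, -460, -760, -1132, -1576, -2092
Third differences: -228, -300, -372, -444, -516
Fourth differences: -72, -72, -72, -72

-72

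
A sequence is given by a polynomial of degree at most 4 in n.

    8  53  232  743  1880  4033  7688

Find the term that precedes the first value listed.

-5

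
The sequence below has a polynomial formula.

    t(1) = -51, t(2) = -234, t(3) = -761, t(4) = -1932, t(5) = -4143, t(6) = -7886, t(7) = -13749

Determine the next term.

First differences: -183, -527, -1171, -2211, -3743, -5863
Second differences: -344, -644, -1040, -1532, -2120
Third differences: -300, -396, -492, -588
Fourth differences: -96, -96, -96
Fourth differences constant at -96.
-588 − 96 = -684;  -2120 − 684 = -2804;  -5863 − 2804 = -8667;  -13749 − 8667 = -22416

-22416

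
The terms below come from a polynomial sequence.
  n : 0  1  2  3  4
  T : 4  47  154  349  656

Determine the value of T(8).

3484

D1: 43 , 107 , 195 , 307
D2: 64 , 88 , 112
D3: 24 , 24
Third differences constant at 24.
112 + 24 = 136;  307 + 136 = 443;  656 + 443 = 1099
136 + 24 = 160;  443 + 160 = 603;  1099 + 603 = 1702
160 + 24 = 184;  603 + 184 = 787;  1702 + 787 = 2489
184 + 24 = 208;  787 + 208 = 995;  2489 + 995 = 3484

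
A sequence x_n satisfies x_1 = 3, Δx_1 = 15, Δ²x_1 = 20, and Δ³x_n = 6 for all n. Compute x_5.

Build the table forward from the leading diagonal:
Δ³: 6, 6, 6, 6, 6
Δ²: 20, 26, 32, 38, 44
Δ: 15, 35, 61, 93, 131
x: 3, 18, 53, 114, 207

207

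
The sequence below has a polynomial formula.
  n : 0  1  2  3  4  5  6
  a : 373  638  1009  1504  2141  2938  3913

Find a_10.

D1: 265, 371, 495, 637, 797, 975
D2: 106, 124, 142, 160, 178
D3: 18, 18, 18, 18
The third differences are constant (18).
178 + 18 = 196;  975 + 196 = 1171;  3913 + 1171 = 5084
196 + 18 = 214;  1171 + 214 = 1385;  5084 + 1385 = 6469
214 + 18 = 232;  1385 + 232 = 1617;  6469 + 1617 = 8086
232 + 18 = 250;  1617 + 250 = 1867;  8086 + 1867 = 9953

9953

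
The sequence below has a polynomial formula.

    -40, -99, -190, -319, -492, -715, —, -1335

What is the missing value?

-994

Using the first 6 terms:
-59, -91, -129, -173, -223
-32, -38, -44, -50
-6, -6, -6
Constant third difference = -6.
Extend forward: -50 − 6 = -56;  -223 − 56 = -279;  -715 − 279 = -994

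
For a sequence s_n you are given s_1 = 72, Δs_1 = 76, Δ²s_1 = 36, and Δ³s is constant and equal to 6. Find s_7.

1188

Build the table forward from the leading diagonal:
Third differences: 6  6  6  6  6  6  6
Second differences: 36  42  48  54  60  66  72
First differences: 76  112  154  202  256  316  382
s: 72  148  260  414  616  872  1188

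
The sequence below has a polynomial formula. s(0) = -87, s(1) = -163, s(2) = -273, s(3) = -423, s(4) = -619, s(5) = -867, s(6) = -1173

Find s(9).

-2499

First differences: -76  -110  -150  -196  -248  -306
Second differences: -34  -40  -46  -52  -58
Third differences: -6  -6  -6  -6
Constant third difference = -6, so extend:
-58 − 6 = -64;  -306 − 64 = -370;  -1173 − 370 = -1543
-64 − 6 = -70;  -370 − 70 = -440;  -1543 − 440 = -1983
-70 − 6 = -76;  -440 − 76 = -516;  -1983 − 516 = -2499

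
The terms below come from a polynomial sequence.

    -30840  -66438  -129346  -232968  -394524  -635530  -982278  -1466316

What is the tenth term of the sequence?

-3001614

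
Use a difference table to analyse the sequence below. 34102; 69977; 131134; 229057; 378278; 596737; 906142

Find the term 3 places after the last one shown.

First differences: 35875  61157  97923  149221  218459  309405
Second differences: 25282  36766  51298  69238  90946
Third differences: 11484  14532  17940  21708
Fourth differences: 3048  3408  3768
Fifth differences: 360  360
Fifth differences constant at 360.
3768 + 360 = 4128;  21708 + 4128 = 25836;  90946 + 25836 = 116782;  309405 + 116782 = 426187;  906142 + 426187 = 1332329
4128 + 360 = 4488;  25836 + 4488 = 30324;  116782 + 30324 = 147106;  426187 + 147106 = 573293;  1332329 + 573293 = 1905622
4488 + 360 = 4848;  30324 + 4848 = 35172;  147106 + 35172 = 182278;  573293 + 182278 = 755571;  1905622 + 755571 = 2661193

2661193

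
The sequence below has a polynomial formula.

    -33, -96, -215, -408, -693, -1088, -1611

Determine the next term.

-2280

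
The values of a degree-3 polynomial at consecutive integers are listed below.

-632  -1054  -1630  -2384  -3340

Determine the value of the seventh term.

-5954

First differences: -422, -576, -754, -956
Second differences: -154, -178, -202
Third differences: -24, -24
Constant third difference = -24, so extend:
-202 − 24 = -226;  -956 − 226 = -1182;  -3340 − 1182 = -4522
-226 − 24 = -250;  -1182 − 250 = -1432;  -4522 − 1432 = -5954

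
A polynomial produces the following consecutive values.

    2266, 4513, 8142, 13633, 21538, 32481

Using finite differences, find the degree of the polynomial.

4

2247, 3629, 5491, 7905, 10943
1382, 1862, 2414, 3038
480, 552, 624
72, 72
The fourth differences are constant, so the polynomial has degree 4.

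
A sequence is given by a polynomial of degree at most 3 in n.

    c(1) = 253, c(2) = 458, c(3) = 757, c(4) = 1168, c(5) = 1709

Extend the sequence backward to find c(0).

D1: 205  299  411  541
D2: 94  112  130
D3: 18  18
The third differences are constant at 18.
Work back: 94 − 18 = 76;  205 − 76 = 129;  253 − 129 = 124

124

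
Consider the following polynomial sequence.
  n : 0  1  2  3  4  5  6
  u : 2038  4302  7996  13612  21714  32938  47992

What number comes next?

2264, 3694, 5616, 8102, 11224, 15054
1430, 1922, 2486, 3122, 3830
492, 564, 636, 708
72, 72, 72
Constant fourth difference = 72, so extend:
708 + 72 = 780;  3830 + 780 = 4610;  15054 + 4610 = 19664;  47992 + 19664 = 67656

67656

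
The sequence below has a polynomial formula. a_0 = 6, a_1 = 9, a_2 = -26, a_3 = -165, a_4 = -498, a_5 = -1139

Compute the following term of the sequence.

-2226

D1: 3, -35, -139, -333, -641
D2: -38, -104, -194, -308
D3: -66, -90, -114
D4: -24, -24
Constant fourth difference = -24, so extend:
-114 − 24 = -138;  -308 − 138 = -446;  -641 − 446 = -1087;  -1139 − 1087 = -2226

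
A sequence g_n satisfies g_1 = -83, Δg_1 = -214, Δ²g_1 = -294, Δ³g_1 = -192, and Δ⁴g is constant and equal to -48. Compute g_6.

Build the table forward from the leading diagonal:
Δ⁴: -48  -48  -48  -48  -48  -48
Δ³: -192  -240  -288  -336  -384  -432
Δ²: -294  -486  -726  -1014  -1350  -1734
Δ: -214  -508  -994  -1720  -2734  -4084
g: -83  -297  -805  -1799  -3519  -6253

-6253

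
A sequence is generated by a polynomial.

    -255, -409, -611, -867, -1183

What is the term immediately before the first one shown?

-154, -202, -256, -316
-48, -54, -60
-6, -6
The third differences are constant at -6.
Work back: -48 + 6 = -42;  -154 + 42 = -112;  -255 + 112 = -143

-143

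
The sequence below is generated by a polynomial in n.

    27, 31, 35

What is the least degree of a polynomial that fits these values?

4, 4
The first differences are constant, so the polynomial has degree 1.

1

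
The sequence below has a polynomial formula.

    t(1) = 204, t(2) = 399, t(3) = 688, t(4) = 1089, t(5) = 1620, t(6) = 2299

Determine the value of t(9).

5404

First differences: 195 , 289 , 401 , 531 , 679
Second differences: 94 , 112 , 130 , 148
Third differences: 18 , 18 , 18
Constant third difference = 18, so extend:
148 + 18 = 166;  679 + 166 = 845;  2299 + 845 = 3144
166 + 18 = 184;  845 + 184 = 1029;  3144 + 1029 = 4173
184 + 18 = 202;  1029 + 202 = 1231;  4173 + 1231 = 5404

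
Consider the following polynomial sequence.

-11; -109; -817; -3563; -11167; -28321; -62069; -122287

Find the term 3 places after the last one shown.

-613081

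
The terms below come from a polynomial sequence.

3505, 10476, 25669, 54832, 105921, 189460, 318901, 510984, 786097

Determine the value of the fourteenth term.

6971 , 15193 , 29163 , 51089 , 83539 , 129441 , 192083 , 275113
8222 , 13970 , 21926 , 32450 , 45902 , 62642 , 83030
5748 , 7956 , 10524 , 13452 , 16740 , 20388
2208 , 2568 , 2928 , 3288 , 3648
360 , 360 , 360 , 360
Fifth differences constant at 360.
3648 + 360 = 4008;  20388 + 4008 = 24396;  83030 + 24396 = 107426;  275113 + 107426 = 382539;  786097 + 382539 = 1168636
4008 + 360 = 4368;  24396 + 4368 = 28764;  107426 + 28764 = 136190;  382539 + 136190 = 518729;  1168636 + 518729 = 1687365
4368 + 360 = 4728;  28764 + 4728 = 33492;  136190 + 33492 = 169682;  518729 + 169682 = 688411;  1687365 + 688411 = 2375776
4728 + 360 = 5088;  33492 + 5088 = 38580;  169682 + 38580 = 208262;  688411 + 208262 = 896673;  2375776 + 896673 = 3272449
5088 + 360 = 5448;  38580 + 5448 = 44028;  208262 + 44028 = 252290;  896673 + 252290 = 1148963;  3272449 + 1148963 = 4421412

4421412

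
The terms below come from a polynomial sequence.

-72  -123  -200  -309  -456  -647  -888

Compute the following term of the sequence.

-1185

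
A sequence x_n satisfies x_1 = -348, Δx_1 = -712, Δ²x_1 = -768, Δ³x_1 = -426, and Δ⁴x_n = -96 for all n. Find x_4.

-5214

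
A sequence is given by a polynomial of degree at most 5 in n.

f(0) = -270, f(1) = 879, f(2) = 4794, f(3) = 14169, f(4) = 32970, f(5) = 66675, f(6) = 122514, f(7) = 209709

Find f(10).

1149 , 3915 , 9375 , 18801 , 33705 , 55839 , 87195
2766 , 5460 , 9426 , 14904 , 22134 , 31356
2694 , 3966 , 5478 , 7230 , 9222
1272 , 1512 , 1752 , 1992
240 , 240 , 240
Fifth differences constant at 240.
1992 + 240 = 2232;  9222 + 2232 = 11454;  31356 + 11454 = 42810;  87195 + 42810 = 130005;  209709 + 130005 = 339714
2232 + 240 = 2472;  11454 + 2472 = 13926;  42810 + 13926 = 56736;  130005 + 56736 = 186741;  339714 + 186741 = 526455
2472 + 240 = 2712;  13926 + 2712 = 16638;  56736 + 16638 = 73374;  186741 + 73374 = 260115;  526455 + 260115 = 786570

786570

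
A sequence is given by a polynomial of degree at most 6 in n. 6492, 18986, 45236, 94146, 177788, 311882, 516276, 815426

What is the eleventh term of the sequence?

2605172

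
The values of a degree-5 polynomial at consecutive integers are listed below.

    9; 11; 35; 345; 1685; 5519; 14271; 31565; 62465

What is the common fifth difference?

First differences: 2, 24, 310, 1340, 3834, 8752, 17294, 30900
Second differences: 22, 286, 1030, 2494, 4918, 8542, 13606
Third differences: 264, 744, 1464, 2424, 3624, 5064
Fourth differences: 480, 720, 960, 1200, 1440
Fifth differences: 240, 240, 240, 240

240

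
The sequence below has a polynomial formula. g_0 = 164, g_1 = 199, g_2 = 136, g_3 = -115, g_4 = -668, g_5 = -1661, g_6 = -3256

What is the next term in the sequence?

Δ: 35 , -63 , -251 , -553 , -993 , -1595
Δ²: -98 , -188 , -302 , -440 , -602
Δ³: -90 , -114 , -138 , -162
Δ⁴: -24 , -24 , -24
Fourth differences constant at -24.
-162 − 24 = -186;  -602 − 186 = -788;  -1595 − 788 = -2383;  -3256 − 2383 = -5639

-5639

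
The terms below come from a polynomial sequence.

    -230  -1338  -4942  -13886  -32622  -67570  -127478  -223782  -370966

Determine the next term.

-586922

D1: -1108, -3604, -8944, -18736, -34948, -59908, -96304, -147184
D2: -2496, -5340, -9792, -16212, -24960, -36396, -50880
D3: -2844, -4452, -6420, -8748, -11436, -14484
D4: -1608, -1968, -2328, -2688, -3048
D5: -360, -360, -360, -360
The fifth differences are constant (-360).
-3048 − 360 = -3408;  -14484 − 3408 = -17892;  -50880 − 17892 = -68772;  -147184 − 68772 = -215956;  -370966 − 215956 = -586922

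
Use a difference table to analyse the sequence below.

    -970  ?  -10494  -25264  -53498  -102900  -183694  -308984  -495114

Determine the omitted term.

-3644

Using the last 7 terms:
D1: -14770  -28234  -49402  -80794  -125290  -186130
D2: -13464  -21168  -31392  -44496  -60840
D3: -7704  -10224  -13104  -16344
D4: -2520  -2880  -3240
D5: -360  -360
Constant fifth difference = -360.
Extend backward: -2520 + 360 = -2160;  -7704 + 2160 = -5544;  -13464 + 5544 = -7920;  -14770 + 7920 = -6850;  -10494 + 6850 = -3644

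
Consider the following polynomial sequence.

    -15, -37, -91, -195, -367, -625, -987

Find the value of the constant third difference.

First differences: -22, -54, -104, -172, -258, -362
Second differences: -32, -50, -68, -86, -104
Third differences: -18, -18, -18, -18

-18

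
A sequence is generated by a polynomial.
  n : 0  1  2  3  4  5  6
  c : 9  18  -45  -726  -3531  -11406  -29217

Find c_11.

D1: 9 , -63 , -681 , -2805 , -7875 , -17811
D2: -72 , -618 , -2124 , -5070 , -9936
D3: -546 , -1506 , -2946 , -4866
D4: -960 , -1440 , -1920
D5: -480 , -480
Fifth differences constant at -480.
-1920 − 480 = -2400;  -4866 − 2400 = -7266;  -9936 − 7266 = -17202;  -17811 − 17202 = -35013;  -29217 − 35013 = -64230
-2400 − 480 = -2880;  -7266 − 2880 = -10146;  -17202 − 10146 = -27348;  -35013 − 27348 = -62361;  -64230 − 62361 = -126591
-2880 − 480 = -3360;  -10146 − 3360 = -13506;  -27348 − 13506 = -40854;  -62361 − 40854 = -103215;  -126591 − 103215 = -229806
-3360 − 480 = -3840;  -13506 − 3840 = -17346;  -40854 − 17346 = -58200;  -103215 − 58200 = -161415;  -229806 − 161415 = -391221
-3840 − 480 = -4320;  -17346 − 4320 = -21666;  -58200 − 21666 = -79866;  -161415 − 79866 = -241281;  -391221 − 241281 = -632502

-632502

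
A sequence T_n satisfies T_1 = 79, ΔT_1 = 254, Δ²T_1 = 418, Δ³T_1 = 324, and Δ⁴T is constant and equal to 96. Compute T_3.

Build the table forward from the leading diagonal:
Fourth differences: 96  96  96
Third differences: 324  420  516
Second differences: 418  742  1162
First differences: 254  672  1414
T: 79  333  1005

1005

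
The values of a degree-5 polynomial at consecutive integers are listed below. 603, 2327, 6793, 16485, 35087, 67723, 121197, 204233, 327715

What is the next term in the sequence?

D1: 1724, 4466, 9692, 18602, 32636, 53474, 83036, 123482
D2: 2742, 5226, 8910, 14034, 20838, 29562, 40446
D3: 2484, 3684, 5124, 6804, 8724, 10884
D4: 1200, 1440, 1680, 1920, 2160
D5: 240, 240, 240, 240
The fifth differences are constant (240).
2160 + 240 = 2400;  10884 + 2400 = 13284;  40446 + 13284 = 53730;  123482 + 53730 = 177212;  327715 + 177212 = 504927

504927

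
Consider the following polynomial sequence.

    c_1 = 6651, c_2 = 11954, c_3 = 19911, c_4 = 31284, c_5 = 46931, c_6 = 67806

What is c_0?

3336

First differences: 5303  7957  11373  15647  20875
Second differences: 2654  3416  4274  5228
Third differences: 762  858  954
Fourth differences: 96  96
The fourth differences are constant at 96.
Work back: 762 − 96 = 666;  2654 − 666 = 1988;  5303 − 1988 = 3315;  6651 − 3315 = 3336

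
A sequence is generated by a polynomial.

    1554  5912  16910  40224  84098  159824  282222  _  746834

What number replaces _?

Using the first 7 terms:
D1: 4358  10998  23314  43874  75726  122398
D2: 6640  12316  20560  31852  46672
D3: 5676  8244  11292  14820
D4: 2568  3048  3528
D5: 480  480
Constant fifth difference = 480.
Extend forward: 3528 + 480 = 4008;  14820 + 4008 = 18828;  46672 + 18828 = 65500;  122398 + 65500 = 187898;  282222 + 187898 = 470120

470120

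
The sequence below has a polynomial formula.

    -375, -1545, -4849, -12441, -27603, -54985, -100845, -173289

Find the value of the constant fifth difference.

Δ: -1170, -3304, -7592, -15162, -27382, -45860, -72444
Δ²: -2134, -4288, -7570, -12220, -18478, -26584
Δ³: -2154, -3282, -4650, -6258, -8106
Δ⁴: -1128, -1368, -1608, -1848
Δ⁵: -240, -240, -240

-240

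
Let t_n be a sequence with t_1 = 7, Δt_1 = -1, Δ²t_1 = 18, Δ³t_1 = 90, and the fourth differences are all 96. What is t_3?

23

Build the table forward from the leading diagonal:
Δ⁴: 96  96  96
Δ³: 90  186  282
Δ²: 18  108  294
Δ: -1  17  125
t: 7  6  23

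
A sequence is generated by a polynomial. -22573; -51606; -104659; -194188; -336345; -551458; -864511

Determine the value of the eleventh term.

-3785643

D1: -29033, -53053, -89529, -142157, -215113, -313053
D2: -24020, -36476, -52628, -72956, -97940
D3: -12456, -16152, -20328, -24984
D4: -3696, -4176, -4656
D5: -480, -480
The fifth differences are constant (-480).
-4656 − 480 = -5136;  -24984 − 5136 = -30120;  -97940 − 30120 = -128060;  -313053 − 128060 = -441113;  -864511 − 441113 = -1305624
-5136 − 480 = -5616;  -30120 − 5616 = -35736;  -128060 − 35736 = -163796;  -441113 − 163796 = -604909;  -1305624 − 604909 = -1910533
-5616 − 480 = -6096;  -35736 − 6096 = -41832;  -163796 − 41832 = -205628;  -604909 − 205628 = -810537;  -1910533 − 810537 = -2721070
-6096 − 480 = -6576;  -41832 − 6576 = -48408;  -205628 − 48408 = -254036;  -810537 − 254036 = -1064573;  -2721070 − 1064573 = -3785643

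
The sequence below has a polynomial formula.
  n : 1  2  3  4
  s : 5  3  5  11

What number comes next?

21

-2, 2, 6
4, 4
The second differences are constant (4).
6 + 4 = 10;  11 + 10 = 21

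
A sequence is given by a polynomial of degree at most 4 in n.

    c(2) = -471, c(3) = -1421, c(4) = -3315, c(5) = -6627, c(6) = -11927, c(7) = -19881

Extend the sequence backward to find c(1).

-87

D1: -950, -1894, -3312, -5300, -7954
D2: -944, -1418, -1988, -2654
D3: -474, -570, -666
D4: -96, -96
The fourth differences are constant at -96.
Work back: -474 + 96 = -378;  -944 + 378 = -566;  -950 + 566 = -384;  -471 + 384 = -87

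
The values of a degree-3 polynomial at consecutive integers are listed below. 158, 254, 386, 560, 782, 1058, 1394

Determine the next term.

D1: 96, 132, 174, 222, 276, 336
D2: 36, 42, 48, 54, 60
D3: 6, 6, 6, 6
Third differences constant at 6.
60 + 6 = 66;  336 + 66 = 402;  1394 + 402 = 1796

1796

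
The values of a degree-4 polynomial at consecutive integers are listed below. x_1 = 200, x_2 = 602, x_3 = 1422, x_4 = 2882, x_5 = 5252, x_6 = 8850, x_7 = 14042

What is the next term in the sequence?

21242

402  820  1460  2370  3598  5192
418  640  910  1228  1594
222  270  318  366
48  48  48
Constant fourth difference = 48, so extend:
366 + 48 = 414;  1594 + 414 = 2008;  5192 + 2008 = 7200;  14042 + 7200 = 21242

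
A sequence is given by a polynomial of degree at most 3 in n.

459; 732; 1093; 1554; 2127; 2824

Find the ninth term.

First differences: 273, 361, 461, 573, 697
Second differences: 88, 100, 112, 124
Third differences: 12, 12, 12
The third differences are constant (12).
124 + 12 = 136;  697 + 136 = 833;  2824 + 833 = 3657
136 + 12 = 148;  833 + 148 = 981;  3657 + 981 = 4638
148 + 12 = 160;  981 + 160 = 1141;  4638 + 1141 = 5779

5779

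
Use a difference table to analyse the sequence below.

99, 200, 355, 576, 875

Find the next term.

1264

101 , 155 , 221 , 299
54 , 66 , 78
12 , 12
Constant third difference = 12, so extend:
78 + 12 = 90;  299 + 90 = 389;  875 + 389 = 1264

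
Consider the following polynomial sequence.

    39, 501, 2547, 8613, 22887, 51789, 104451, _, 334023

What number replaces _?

193197

Using the first 7 terms:
Δ: 462  2046  6066  14274  28902  52662
Δ²: 1584  4020  8208  14628  23760
Δ³: 2436  4188  6420  9132
Δ⁴: 1752  2232  2712
Δ⁵: 480  480
Constant fifth difference = 480.
Extend forward: 2712 + 480 = 3192;  9132 + 3192 = 12324;  23760 + 12324 = 36084;  52662 + 36084 = 88746;  104451 + 88746 = 193197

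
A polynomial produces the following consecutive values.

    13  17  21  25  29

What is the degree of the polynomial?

4, 4, 4, 4
The first differences are constant, so the polynomial has degree 1.

1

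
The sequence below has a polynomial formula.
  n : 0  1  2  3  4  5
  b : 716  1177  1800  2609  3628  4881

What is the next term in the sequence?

D1: 461  623  809  1019  1253
D2: 162  186  210  234
D3: 24  24  24
Constant third difference = 24, so extend:
234 + 24 = 258;  1253 + 258 = 1511;  4881 + 1511 = 6392

6392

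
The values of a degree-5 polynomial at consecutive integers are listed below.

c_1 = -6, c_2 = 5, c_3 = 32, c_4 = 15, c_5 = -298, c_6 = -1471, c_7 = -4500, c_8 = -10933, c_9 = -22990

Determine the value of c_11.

-76936

D1: 11 , 27 , -17 , -313 , -1173 , -3029 , -6433 , -12057
D2: 16 , -44 , -296 , -860 , -1856 , -3404 , -5624
D3: -60 , -252 , -564 , -996 , -1548 , -2220
D4: -192 , -312 , -432 , -552 , -672
D5: -120 , -120 , -120 , -120
Fifth differences constant at -120.
-672 − 120 = -792;  -2220 − 792 = -3012;  -5624 − 3012 = -8636;  -12057 − 8636 = -20693;  -22990 − 20693 = -43683
-792 − 120 = -912;  -3012 − 912 = -3924;  -8636 − 3924 = -12560;  -20693 − 12560 = -33253;  -43683 − 33253 = -76936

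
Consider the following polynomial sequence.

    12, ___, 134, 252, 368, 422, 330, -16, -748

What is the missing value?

Using the last 7 terms:
First differences: 118  116  54  -92  -346  -732
Second differences: -2  -62  -146  -254  -386
Third differences: -60  -84  -108  -132
Fourth differences: -24  -24  -24
Constant fourth difference = -24.
Extend backward: -60 + 24 = -36;  -2 + 36 = 34;  118 − 34 = 84;  134 − 84 = 50

50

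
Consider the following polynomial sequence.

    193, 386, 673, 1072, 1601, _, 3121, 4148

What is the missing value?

2278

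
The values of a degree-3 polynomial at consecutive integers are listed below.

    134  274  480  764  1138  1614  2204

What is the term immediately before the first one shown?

140  206  284  374  476  590
66  78  90  102  114
12  12  12  12
The third differences are constant at 12.
Work back: 66 − 12 = 54;  140 − 54 = 86;  134 − 86 = 48

48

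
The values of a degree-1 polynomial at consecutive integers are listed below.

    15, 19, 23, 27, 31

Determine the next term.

35

Δ: 4  4  4  4
First differences constant at 4.
31 + 4 = 35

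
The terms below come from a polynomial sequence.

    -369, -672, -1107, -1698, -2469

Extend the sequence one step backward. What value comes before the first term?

-174

-303  -435  -591  -771
-132  -156  -180
-24  -24
The third differences are constant at -24.
Work back: -132 + 24 = -108;  -303 + 108 = -195;  -369 + 195 = -174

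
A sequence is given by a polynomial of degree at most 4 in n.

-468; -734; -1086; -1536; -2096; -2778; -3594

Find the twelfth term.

D1: -266 , -352 , -450 , -560 , -682 , -816
D2: -86 , -98 , -110 , -122 , -134
D3: -12 , -12 , -12 , -12
Third differences constant at -12.
-134 − 12 = -146;  -816 − 146 = -962;  -3594 − 962 = -4556
-146 − 12 = -158;  -962 − 158 = -1120;  -4556 − 1120 = -5676
-158 − 12 = -170;  -1120 − 170 = -1290;  -5676 − 1290 = -6966
-170 − 12 = -182;  -1290 − 182 = -1472;  -6966 − 1472 = -8438
-182 − 12 = -194;  -1472 − 194 = -1666;  -8438 − 1666 = -10104

-10104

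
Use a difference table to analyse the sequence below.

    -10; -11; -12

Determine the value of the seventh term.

First differences: -1  -1
The first differences are constant (-1).
-12 − 1 = -13
-13 − 1 = -14
-14 − 1 = -15
-15 − 1 = -16

-16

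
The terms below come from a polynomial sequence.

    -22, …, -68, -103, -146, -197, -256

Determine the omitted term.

Using the last 5 terms:
D1: -35, -43, -51, -59
D2: -8, -8, -8
Constant second difference = -8.
Extend backward: -35 + 8 = -27;  -68 + 27 = -41

-41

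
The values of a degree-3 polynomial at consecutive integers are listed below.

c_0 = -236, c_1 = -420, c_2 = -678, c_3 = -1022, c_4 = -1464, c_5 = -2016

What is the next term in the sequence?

-184  -258  -344  -442  -552
-74  -86  -98  -110
-12  -12  -12
Third differences constant at -12.
-110 − 12 = -122;  -552 − 122 = -674;  -2016 − 674 = -2690

-2690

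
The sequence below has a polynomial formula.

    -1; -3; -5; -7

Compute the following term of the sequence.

-9

Δ: -2, -2, -2
The first differences are constant (-2).
-7 − 2 = -9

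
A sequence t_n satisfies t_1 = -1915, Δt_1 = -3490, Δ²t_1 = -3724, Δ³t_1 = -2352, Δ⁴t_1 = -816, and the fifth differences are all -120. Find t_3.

Build the table forward from the leading diagonal:
D5: -120, -120, -120
D4: -816, -936, -1056
D3: -2352, -3168, -4104
D2: -3724, -6076, -9244
D1: -3490, -7214, -13290
t: -1915, -5405, -12619

-12619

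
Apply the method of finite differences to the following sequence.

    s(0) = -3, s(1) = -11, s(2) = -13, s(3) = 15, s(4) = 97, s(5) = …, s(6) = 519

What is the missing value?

257

Using the first 5 terms:
First differences: -8  -2  28  82
Second differences: 6  30  54
Third differences: 24  24
Constant third difference = 24.
Extend forward: 54 + 24 = 78;  82 + 78 = 160;  97 + 160 = 257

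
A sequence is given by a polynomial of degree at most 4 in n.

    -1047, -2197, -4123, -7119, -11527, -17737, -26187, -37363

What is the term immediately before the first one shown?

First differences: -1150  -1926  -2996  -4408  -6210  -8450  -11176
Second differences: -776  -1070  -1412  -1802  -2240  -2726
Third differences: -294  -342  -390  -438  -486
Fourth differences: -48  -48  -48  -48
The fourth differences are constant at -48.
Work back: -294 + 48 = -246;  -776 + 246 = -530;  -1150 + 530 = -620;  -1047 + 620 = -427

-427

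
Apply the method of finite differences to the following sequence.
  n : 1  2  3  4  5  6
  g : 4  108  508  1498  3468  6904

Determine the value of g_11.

104  400  990  1970  3436
296  590  980  1466
294  390  486
96  96
Constant fourth difference = 96, so extend:
486 + 96 = 582;  1466 + 582 = 2048;  3436 + 2048 = 5484;  6904 + 5484 = 12388
582 + 96 = 678;  2048 + 678 = 2726;  5484 + 2726 = 8210;  12388 + 8210 = 20598
678 + 96 = 774;  2726 + 774 = 3500;  8210 + 3500 = 11710;  20598 + 11710 = 32308
774 + 96 = 870;  3500 + 870 = 4370;  11710 + 4370 = 16080;  32308 + 16080 = 48388
870 + 96 = 966;  4370 + 966 = 5336;  16080 + 5336 = 21416;  48388 + 21416 = 69804

69804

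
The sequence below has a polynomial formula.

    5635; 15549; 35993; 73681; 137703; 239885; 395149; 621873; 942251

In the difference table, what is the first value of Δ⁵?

360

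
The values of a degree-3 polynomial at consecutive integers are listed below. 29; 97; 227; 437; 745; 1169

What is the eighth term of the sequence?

First differences: 68, 130, 210, 308, 424
Second differences: 62, 80, 98, 116
Third differences: 18, 18, 18
Third differences constant at 18.
116 + 18 = 134;  424 + 134 = 558;  1169 + 558 = 1727
134 + 18 = 152;  558 + 152 = 710;  1727 + 710 = 2437

2437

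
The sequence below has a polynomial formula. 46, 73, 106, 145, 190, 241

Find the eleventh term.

D1: 27, 33, 39, 45, 51
D2: 6, 6, 6, 6
The second differences are constant (6).
51 + 6 = 57;  241 + 57 = 298
57 + 6 = 63;  298 + 63 = 361
63 + 6 = 69;  361 + 69 = 430
69 + 6 = 75;  430 + 75 = 505
75 + 6 = 81;  505 + 81 = 586

586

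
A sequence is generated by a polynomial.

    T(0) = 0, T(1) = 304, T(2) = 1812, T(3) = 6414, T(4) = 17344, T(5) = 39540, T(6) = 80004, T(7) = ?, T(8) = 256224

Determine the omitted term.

Using the first 7 terms:
304  1508  4602  10930  22196  40464
1204  3094  6328  11266  18268
1890  3234  4938  7002
1344  1704  2064
360  360
Constant fifth difference = 360.
Extend forward: 2064 + 360 = 2424;  7002 + 2424 = 9426;  18268 + 9426 = 27694;  40464 + 27694 = 68158;  80004 + 68158 = 148162

148162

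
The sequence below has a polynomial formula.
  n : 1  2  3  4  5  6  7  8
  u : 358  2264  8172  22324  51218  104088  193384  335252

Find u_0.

-12

Δ: 1906  5908  14152  28894  52870  89296  141868
Δ²: 4002  8244  14742  23976  36426  52572
Δ³: 4242  6498  9234  12450  16146
Δ⁴: 2256  2736  3216  3696
Δ⁵: 480  480  480
The fifth differences are constant at 480.
Work back: 2256 − 480 = 1776;  4242 − 1776 = 2466;  4002 − 2466 = 1536;  1906 − 1536 = 370;  358 − 370 = -12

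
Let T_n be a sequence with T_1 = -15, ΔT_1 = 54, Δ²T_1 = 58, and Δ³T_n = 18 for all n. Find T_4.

339

Build the table forward from the leading diagonal:
Δ³: 18  18  18  18
Δ²: 58  76  94  112
Δ: 54  112  188  282
T: -15  39  151  339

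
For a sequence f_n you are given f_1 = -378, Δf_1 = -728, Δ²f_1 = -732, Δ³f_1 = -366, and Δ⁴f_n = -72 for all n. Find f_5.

Build the table forward from the leading diagonal:
D4: -72  -72  -72  -72  -72
D3: -366  -438  -510  -582  -654
D2: -732  -1098  -1536  -2046  -2628
D1: -728  -1460  -2558  -4094  -6140
f: -378  -1106  -2566  -5124  -9218

-9218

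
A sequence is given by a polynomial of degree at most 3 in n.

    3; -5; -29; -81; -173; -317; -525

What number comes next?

-809

First differences: -8, -24, -52, -92, -144, -208
Second differences: -16, -28, -40, -52, -64
Third differences: -12, -12, -12, -12
The third differences are constant (-12).
-64 − 12 = -76;  -208 − 76 = -284;  -525 − 284 = -809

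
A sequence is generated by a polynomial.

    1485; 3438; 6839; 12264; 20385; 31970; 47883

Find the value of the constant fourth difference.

D1: 1953, 3401, 5425, 8121, 11585, 15913
D2: 1448, 2024, 2696, 3464, 4328
D3: 576, 672, 768, 864
D4: 96, 96, 96

96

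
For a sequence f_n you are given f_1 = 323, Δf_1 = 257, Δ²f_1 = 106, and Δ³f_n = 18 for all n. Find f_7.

3815

Build the table forward from the leading diagonal:
D3: 18  18  18  18  18  18  18
D2: 106  124  142  160  178  196  214
D1: 257  363  487  629  789  967  1163
f: 323  580  943  1430  2059  2848  3815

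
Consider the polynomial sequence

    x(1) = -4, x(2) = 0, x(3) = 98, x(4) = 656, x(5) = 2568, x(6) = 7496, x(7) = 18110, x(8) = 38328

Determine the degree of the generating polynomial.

5

4, 98, 558, 1912, 4928, 10614, 20218
94, 460, 1354, 3016, 5686, 9604
366, 894, 1662, 2670, 3918
528, 768, 1008, 1248
240, 240, 240
The fifth differences are constant, so the polynomial has degree 5.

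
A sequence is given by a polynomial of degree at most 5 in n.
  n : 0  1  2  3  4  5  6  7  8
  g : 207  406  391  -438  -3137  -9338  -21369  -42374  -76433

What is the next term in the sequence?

-128682

D1: 199, -15, -829, -2699, -6201, -12031, -21005, -34059
D2: -214, -814, -1870, -3502, -5830, -8974, -13054
D3: -600, -1056, -1632, -2328, -3144, -4080
D4: -456, -576, -696, -816, -936
D5: -120, -120, -120, -120
Constant fifth difference = -120, so extend:
-936 − 120 = -1056;  -4080 − 1056 = -5136;  -13054 − 5136 = -18190;  -34059 − 18190 = -52249;  -76433 − 52249 = -128682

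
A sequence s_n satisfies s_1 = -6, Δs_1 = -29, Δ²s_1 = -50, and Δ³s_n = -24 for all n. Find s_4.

-267

Build the table forward from the leading diagonal:
Δ³: -24, -24, -24, -24
Δ²: -50, -74, -98, -122
Δ: -29, -79, -153, -251
s: -6, -35, -114, -267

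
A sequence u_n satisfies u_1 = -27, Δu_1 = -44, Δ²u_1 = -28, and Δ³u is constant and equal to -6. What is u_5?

-395

Build the table forward from the leading diagonal:
Third differences: -6, -6, -6, -6, -6
Second differences: -28, -34, -40, -46, -52
First differences: -44, -72, -106, -146, -192
u: -27, -71, -143, -249, -395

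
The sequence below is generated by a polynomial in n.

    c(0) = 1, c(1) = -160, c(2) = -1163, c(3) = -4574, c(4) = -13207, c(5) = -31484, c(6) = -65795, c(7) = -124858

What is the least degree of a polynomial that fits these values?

5

Δ: -161, -1003, -3411, -8633, -18277, -34311, -59063
Δ²: -842, -2408, -5222, -9644, -16034, -24752
Δ³: -1566, -2814, -4422, -6390, -8718
Δ⁴: -1248, -1608, -1968, -2328
Δ⁵: -360, -360, -360
The fifth differences are constant, so the polynomial has degree 5.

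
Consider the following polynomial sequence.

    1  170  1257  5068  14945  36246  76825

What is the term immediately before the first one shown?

First differences: 169  1087  3811  9877  21301  40579
Second differences: 918  2724  6066  11424  19278
Third differences: 1806  3342  5358  7854
Fourth differences: 1536  2016  2496
Fifth differences: 480  480
The fifth differences are constant at 480.
Work back: 1536 − 480 = 1056;  1806 − 1056 = 750;  918 − 750 = 168;  169 − 168 = 1;  1 − 1 = 0

0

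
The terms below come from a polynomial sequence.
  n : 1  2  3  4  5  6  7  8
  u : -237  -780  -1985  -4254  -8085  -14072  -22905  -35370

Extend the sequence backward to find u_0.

D1: -543  -1205  -2269  -3831  -5987  -8833  -12465
D2: -662  -1064  -1562  -2156  -2846  -3632
D3: -402  -498  -594  -690  -786
D4: -96  -96  -96  -96
The fourth differences are constant at -96.
Work back: -402 + 96 = -306;  -662 + 306 = -356;  -543 + 356 = -187;  -237 + 187 = -50

-50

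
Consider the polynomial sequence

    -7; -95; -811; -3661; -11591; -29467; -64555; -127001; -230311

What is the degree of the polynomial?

D1: -88, -716, -2850, -7930, -17876, -35088, -62446, -103310
D2: -628, -2134, -5080, -9946, -17212, -27358, -40864
D3: -1506, -2946, -4866, -7266, -10146, -13506
D4: -1440, -1920, -2400, -2880, -3360
D5: -480, -480, -480, -480
The fifth differences are constant, so the polynomial has degree 5.

5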